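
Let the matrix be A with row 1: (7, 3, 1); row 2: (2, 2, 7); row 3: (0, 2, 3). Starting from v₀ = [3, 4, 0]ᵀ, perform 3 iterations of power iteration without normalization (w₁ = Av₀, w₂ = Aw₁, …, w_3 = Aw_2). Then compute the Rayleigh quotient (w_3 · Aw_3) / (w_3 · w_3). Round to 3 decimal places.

λ ≈ 8.658

w1 = Av₀ = (7·3 + 3·4 + 1·0; 2·3 + 2·4 + 7·0; 0·3 + 2·4 + 3·0) = (33, 14, 8)
w2 = Aw1 = (7·33 + 3·14 + 1·8; 2·33 + 2·14 + 7·8; 0·33 + 2·14 + 3·8) = (281, 150, 52)
w3 = Aw2 = (2469, 1226, 456)
Aw3 = (21417, 10582, 3820)
w3·Aw3 = 2469·21417 + 1226·10582 + 456·3820 = 67594025; w3·w3 = 2469·2469 + 1226·1226 + 456·456 = 7806973
λ ≈ 67594025/7806973 = 8.658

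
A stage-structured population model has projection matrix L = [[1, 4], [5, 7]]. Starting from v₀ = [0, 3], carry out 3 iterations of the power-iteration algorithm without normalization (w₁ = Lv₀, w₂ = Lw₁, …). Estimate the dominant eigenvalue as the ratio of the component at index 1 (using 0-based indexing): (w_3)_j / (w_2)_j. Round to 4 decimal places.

w1 = Lv₀ = (1·0 + 4·3; 5·0 + 7·3) = (12, 21)
w2 = Lw1 = (1·12 + 4·21; 5·12 + 7·21) = (96, 207)
w3 = Lw2 = (924, 1929)
Ratio at component: 1929 / 207 = 9.3188

λ ≈ 9.3188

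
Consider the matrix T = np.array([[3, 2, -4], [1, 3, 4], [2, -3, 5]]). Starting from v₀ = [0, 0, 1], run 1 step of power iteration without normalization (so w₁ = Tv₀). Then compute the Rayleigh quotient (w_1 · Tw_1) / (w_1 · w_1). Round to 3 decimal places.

w1 = Tv₀ = (-4, 4, 5)
Tw1 = (-24, 28, 5)
w1·Tw1 = (-4)·(-24) + 4·28 + 5·5 = 233; w1·w1 = (-4)·(-4) + 4·4 + 5·5 = 57
λ ≈ 233/57 = 4.088

4.088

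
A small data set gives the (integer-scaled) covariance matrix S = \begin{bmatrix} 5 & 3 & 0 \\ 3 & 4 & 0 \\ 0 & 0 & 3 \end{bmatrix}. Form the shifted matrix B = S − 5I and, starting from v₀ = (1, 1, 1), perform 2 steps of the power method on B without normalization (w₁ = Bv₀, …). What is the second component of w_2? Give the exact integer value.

B = S − 5I has rows (0, 3, 0); (3, -1, 0); (0, 0, -2)
w1 = Bv₀ = (0·1 + 3·1 + 0·1; 3·1 + (-1)·1 + 0·1; 0·1 + 0·1 + (-2)·1) = (3, 2, -2)
w2 = Bw1 = (0·3 + 3·2 + 0·(-2); 3·3 + (-1)·2 + 0·(-2); 0·3 + 0·2 + (-2)·(-2)) = (6, 7, 4)
Requested component of w2: 7

7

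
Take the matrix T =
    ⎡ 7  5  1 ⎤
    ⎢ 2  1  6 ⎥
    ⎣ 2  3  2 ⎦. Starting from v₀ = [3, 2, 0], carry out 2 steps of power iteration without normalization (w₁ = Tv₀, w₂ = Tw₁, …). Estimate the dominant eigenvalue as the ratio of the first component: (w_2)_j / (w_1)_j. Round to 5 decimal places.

λ ≈ 8.67742

w1 = Tv₀ = (31, 8, 12)
w2 = Tw1 = (269, 142, 110)
Ratio at component: 269 / 31 = 8.67742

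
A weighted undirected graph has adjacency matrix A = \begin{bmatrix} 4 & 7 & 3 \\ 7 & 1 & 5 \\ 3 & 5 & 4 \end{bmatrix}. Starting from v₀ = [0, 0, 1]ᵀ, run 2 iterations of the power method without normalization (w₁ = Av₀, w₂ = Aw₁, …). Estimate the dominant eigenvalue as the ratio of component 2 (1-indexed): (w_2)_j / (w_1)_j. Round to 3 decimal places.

w1 = Av₀ = (3, 5, 4)
w2 = Aw1 = (59, 46, 50)
Ratio at component: 46 / 5 = 9.200

9.200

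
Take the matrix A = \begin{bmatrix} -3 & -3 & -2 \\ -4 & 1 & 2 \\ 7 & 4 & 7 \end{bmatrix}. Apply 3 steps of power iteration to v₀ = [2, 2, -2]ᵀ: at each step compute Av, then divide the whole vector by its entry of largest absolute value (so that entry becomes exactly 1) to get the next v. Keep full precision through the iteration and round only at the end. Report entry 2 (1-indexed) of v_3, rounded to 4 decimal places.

Av0 = (-8.00000, -10.00000, 8.00000); divide by -10.00000 → v1 = (0.80000, 1.00000, -0.80000)
Av1 = (-3.80000, -3.80000, 4.00000); divide by 4.00000 → v2 = (-0.95000, -0.95000, 1.00000)
Av2 = (3.70000, 4.85000, -3.45000); divide by 4.85000 → v3 = (0.76289, 1.00000, -0.71134)
Requested entry of v3: -194/-194 = 1.0000

1.0000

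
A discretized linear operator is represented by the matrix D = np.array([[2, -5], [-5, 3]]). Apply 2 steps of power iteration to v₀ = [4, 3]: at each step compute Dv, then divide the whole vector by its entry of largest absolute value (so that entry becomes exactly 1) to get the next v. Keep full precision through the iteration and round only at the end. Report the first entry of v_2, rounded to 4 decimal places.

Dv0 = (-7.00000, -11.00000); divide by -11.00000 → v1 = (0.63636, 1.00000)
Dv1 = (-3.72727, -0.18182); divide by -3.72727 → v2 = (1.00000, 0.04878)
Requested entry of v2: 41/41 = 1.0000

1.0000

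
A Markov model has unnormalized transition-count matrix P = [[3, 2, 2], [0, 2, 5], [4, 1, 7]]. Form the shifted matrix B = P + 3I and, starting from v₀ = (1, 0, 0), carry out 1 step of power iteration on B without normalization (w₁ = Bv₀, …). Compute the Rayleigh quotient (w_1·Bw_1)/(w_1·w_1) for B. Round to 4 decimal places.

10.0000

B = P + 3I has rows (6, 2, 2); (0, 5, 5); (4, 1, 10)
w1 = Bv₀ = (6, 0, 4)
Bw1 = (44, 20, 64)
w1·Bw1 = 520; w1·w1 = 52; μ ≈ 520/52 = 10.0000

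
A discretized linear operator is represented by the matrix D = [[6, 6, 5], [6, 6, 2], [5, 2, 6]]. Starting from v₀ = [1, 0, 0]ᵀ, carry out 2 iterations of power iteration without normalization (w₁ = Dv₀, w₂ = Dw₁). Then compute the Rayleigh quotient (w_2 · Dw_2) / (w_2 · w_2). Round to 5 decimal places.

λ ≈ 14.86166

w1 = Dv₀ = (6·1 + 6·0 + 5·0; 6·1 + 6·0 + 2·0; 5·1 + 2·0 + 6·0) = (6, 6, 5)
w2 = Dw1 = (6·6 + 6·6 + 5·5; 6·6 + 6·6 + 2·5; 5·6 + 2·6 + 6·5) = (97, 82, 72)
Dw2 = (1434, 1218, 1081)
w2·Dw2 = 97·1434 + 82·1218 + 72·1081 = 316806; w2·w2 = 97·97 + 82·82 + 72·72 = 21317
λ ≈ 316806/21317 = 14.86166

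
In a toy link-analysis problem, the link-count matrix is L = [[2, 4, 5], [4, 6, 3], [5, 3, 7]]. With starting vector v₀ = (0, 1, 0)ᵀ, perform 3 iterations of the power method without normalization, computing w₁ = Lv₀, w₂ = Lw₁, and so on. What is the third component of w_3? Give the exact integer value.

w1 = Lv₀ = (4, 6, 3)
w2 = Lw1 = (47, 61, 59)
w3 = Lw2 = (633, 731, 831)
The requested component of w3 is 831.

831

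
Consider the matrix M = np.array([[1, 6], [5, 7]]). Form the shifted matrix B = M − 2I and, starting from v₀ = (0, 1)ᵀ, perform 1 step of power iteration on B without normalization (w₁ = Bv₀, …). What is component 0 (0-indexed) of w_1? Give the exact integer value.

6

B = M − 2I has rows (-1, 6); (5, 5)
w1 = Bv₀ = ((-1)·0 + 6·1; 5·0 + 5·1) = (6, 5)
Requested component of w1: 6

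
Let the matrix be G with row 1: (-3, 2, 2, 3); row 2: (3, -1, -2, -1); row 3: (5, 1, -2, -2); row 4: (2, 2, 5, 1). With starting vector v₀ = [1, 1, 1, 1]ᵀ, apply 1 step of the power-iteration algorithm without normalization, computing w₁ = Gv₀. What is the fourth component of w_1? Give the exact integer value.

w1 = Gv₀ = ((-3)·1 + 2·1 + 2·1 + 3·1; 3·1 + (-1)·1 + (-2)·1 + (-1)·1; 5·1 + 1·1 + (-2)·1 + (-2)·1; 2·1 + 2·1 + 5·1 + 1·1) = (4, -1, 2, 10)
The requested component of w1 is 10.

10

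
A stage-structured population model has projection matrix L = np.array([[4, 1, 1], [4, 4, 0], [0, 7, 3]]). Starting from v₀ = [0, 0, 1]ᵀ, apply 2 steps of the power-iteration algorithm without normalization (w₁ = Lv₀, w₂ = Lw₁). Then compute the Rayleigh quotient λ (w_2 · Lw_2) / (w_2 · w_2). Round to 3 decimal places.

w1 = Lv₀ = (4·0 + 1·0 + 1·1; 4·0 + 4·0 + 0·1; 0·0 + 7·0 + 3·1) = (1, 0, 3)
w2 = Lw1 = (4·1 + 1·0 + 1·3; 4·1 + 4·0 + 0·3; 0·1 + 7·0 + 3·3) = (7, 4, 9)
Lw2 = (41, 44, 55)
w2·Lw2 = 7·41 + 4·44 + 9·55 = 958; w2·w2 = 7·7 + 4·4 + 9·9 = 146
λ ≈ 958/146 = 6.562

6.562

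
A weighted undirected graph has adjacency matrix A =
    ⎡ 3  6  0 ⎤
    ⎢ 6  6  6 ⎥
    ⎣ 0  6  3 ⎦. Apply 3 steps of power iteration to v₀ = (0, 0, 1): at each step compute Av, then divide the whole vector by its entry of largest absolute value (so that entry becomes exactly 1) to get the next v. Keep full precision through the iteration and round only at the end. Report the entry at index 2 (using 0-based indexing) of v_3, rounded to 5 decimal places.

0.56667

Av0 = (0.000000, 6.000000, 3.000000); divide by 6.000000 → v1 = (0.000000, 1.000000, 0.500000)
Av1 = (6.000000, 9.000000, 7.500000); divide by 9.000000 → v2 = (0.666667, 1.000000, 0.833333)
Av2 = (8.000000, 15.000000, 8.500000); divide by 15.000000 → v3 = (0.533333, 1.000000, 0.566667)
Requested entry of v3: 459/810 = 0.56667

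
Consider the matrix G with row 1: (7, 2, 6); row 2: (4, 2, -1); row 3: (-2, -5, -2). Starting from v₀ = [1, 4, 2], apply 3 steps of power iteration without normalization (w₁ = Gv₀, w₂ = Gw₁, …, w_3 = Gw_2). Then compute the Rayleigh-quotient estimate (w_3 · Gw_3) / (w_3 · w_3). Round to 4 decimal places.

w1 = Gv₀ = (27, 10, -26)
w2 = Gw1 = (53, 154, -52)
w3 = Gw2 = (367, 572, -772)
Gw3 = (-919, 3384, -2050)
w3·Gw3 = 367·(-919) + 572·3384 + (-772)·(-2050) = 3180975; w3·w3 = 367·367 + 572·572 + (-772)·(-772) = 1057857
λ ≈ 3180975/1057857 = 3.0070

3.0070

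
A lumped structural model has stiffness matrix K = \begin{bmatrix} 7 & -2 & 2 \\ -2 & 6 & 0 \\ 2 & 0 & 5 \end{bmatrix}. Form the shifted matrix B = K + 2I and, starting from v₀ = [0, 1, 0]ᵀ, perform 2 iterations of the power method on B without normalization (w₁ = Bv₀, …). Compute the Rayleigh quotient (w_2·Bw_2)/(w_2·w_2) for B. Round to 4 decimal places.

μ ≈ 9.8861

B = K + 2I has rows (9, -2, 2); (-2, 8, 0); (2, 0, 7)
w1 = Bv₀ = (9·0 + (-2)·1 + 2·0; (-2)·0 + 8·1 + 0·0; 2·0 + 0·1 + 7·0) = (-2, 8, 0)
w2 = Bw1 = (9·(-2) + (-2)·8 + 2·0; (-2)·(-2) + 8·8 + 0·0; 2·(-2) + 0·8 + 7·0) = (-34, 68, -4)
Bw2 = (-450, 612, -96)
w2·Bw2 = 57300; w2·w2 = 5796; μ ≈ 57300/5796 = 9.8861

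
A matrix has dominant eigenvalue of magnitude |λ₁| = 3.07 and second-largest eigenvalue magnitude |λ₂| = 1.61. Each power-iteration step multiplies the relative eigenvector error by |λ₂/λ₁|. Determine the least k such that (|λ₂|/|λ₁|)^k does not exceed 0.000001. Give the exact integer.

22

|λ₂/λ₁| = 1.61/3.07 = 0.52443
Need k ≥ ln(0.000001) / ln(0.52443) = -13.8155 / -0.6454 ≈ 21.405
Smallest integer k satisfying the bound: 22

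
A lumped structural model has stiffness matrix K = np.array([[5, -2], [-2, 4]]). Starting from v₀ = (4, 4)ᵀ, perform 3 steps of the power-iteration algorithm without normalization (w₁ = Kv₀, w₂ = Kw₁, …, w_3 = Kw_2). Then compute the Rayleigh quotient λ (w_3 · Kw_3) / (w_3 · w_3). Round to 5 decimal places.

w1 = Kv₀ = (5·4 + (-2)·4; (-2)·4 + 4·4) = (12, 8)
w2 = Kw1 = (5·12 + (-2)·8; (-2)·12 + 4·8) = (44, 8)
w3 = Kw2 = (204, -56)
Kw3 = (1132, -632)
w3·Kw3 = 204·1132 + (-56)·(-632) = 266320; w3·w3 = 204·204 + (-56)·(-56) = 44752
λ ≈ 266320/44752 = 5.95102

5.95102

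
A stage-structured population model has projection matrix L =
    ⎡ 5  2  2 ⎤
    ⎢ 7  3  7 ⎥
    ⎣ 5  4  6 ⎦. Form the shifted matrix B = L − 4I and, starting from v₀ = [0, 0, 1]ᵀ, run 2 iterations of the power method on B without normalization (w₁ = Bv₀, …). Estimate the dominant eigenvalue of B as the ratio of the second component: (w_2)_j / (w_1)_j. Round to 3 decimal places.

3.000

B = L − 4I has rows (1, 2, 2); (7, -1, 7); (5, 4, 2)
w1 = Bv₀ = (1·0 + 2·0 + 2·1; 7·0 + (-1)·0 + 7·1; 5·0 + 4·0 + 2·1) = (2, 7, 2)
w2 = Bw1 = (1·2 + 2·7 + 2·2; 7·2 + (-1)·7 + 7·2; 5·2 + 4·7 + 2·2) = (20, 21, 42)
Ratio: 21/7 = 3.000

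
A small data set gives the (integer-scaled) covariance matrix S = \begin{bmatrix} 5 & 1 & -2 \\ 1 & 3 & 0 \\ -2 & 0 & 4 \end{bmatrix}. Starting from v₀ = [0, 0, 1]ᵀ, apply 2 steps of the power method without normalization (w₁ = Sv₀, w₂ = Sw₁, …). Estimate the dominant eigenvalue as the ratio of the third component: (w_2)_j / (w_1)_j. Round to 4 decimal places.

w1 = Sv₀ = (-2, 0, 4)
w2 = Sw1 = (-18, -2, 20)
Ratio at component: 20 / 4 = 5.0000

5.0000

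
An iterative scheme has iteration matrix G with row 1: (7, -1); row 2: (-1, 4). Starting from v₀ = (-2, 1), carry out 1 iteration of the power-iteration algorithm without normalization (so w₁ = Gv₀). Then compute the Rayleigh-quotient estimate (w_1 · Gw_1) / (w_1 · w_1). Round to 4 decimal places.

w1 = Gv₀ = (7·(-2) + (-1)·1; (-1)·(-2) + 4·1) = (-15, 6)
Gw1 = (-111, 39)
w1·Gw1 = (-15)·(-111) + 6·39 = 1899; w1·w1 = (-15)·(-15) + 6·6 = 261
λ ≈ 1899/261 = 7.2759

7.2759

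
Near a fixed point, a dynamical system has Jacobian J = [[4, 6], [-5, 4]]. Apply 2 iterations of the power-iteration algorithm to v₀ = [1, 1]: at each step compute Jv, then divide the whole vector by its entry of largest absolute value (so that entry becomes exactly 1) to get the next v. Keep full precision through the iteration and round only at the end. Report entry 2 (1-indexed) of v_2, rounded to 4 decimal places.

Jv0 = (10.00000, -1.00000); divide by 10.00000 → v1 = (1.00000, -0.10000)
Jv1 = (3.40000, -5.40000); divide by -5.40000 → v2 = (-0.62963, 1.00000)
Requested entry of v2: -54/-54 = 1.0000

1.0000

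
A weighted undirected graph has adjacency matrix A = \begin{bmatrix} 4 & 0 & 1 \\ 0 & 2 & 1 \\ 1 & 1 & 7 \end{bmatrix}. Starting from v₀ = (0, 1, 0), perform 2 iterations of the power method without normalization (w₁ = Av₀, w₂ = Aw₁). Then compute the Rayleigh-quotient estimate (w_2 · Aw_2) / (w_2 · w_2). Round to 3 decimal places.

λ ≈ 6.813

w1 = Av₀ = (0, 2, 1)
w2 = Aw1 = (1, 5, 9)
Aw2 = (13, 19, 69)
w2·Aw2 = 1·13 + 5·19 + 9·69 = 729; w2·w2 = 1·1 + 5·5 + 9·9 = 107
λ ≈ 729/107 = 6.813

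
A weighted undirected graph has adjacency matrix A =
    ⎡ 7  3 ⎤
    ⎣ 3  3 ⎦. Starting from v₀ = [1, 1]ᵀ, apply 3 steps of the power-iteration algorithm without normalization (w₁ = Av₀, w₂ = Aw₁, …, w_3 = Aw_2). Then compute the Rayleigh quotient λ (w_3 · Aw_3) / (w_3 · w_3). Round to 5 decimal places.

λ ≈ 8.60554

w1 = Av₀ = (7·1 + 3·1; 3·1 + 3·1) = (10, 6)
w2 = Aw1 = (7·10 + 3·6; 3·10 + 3·6) = (88, 48)
w3 = Aw2 = (760, 408)
Aw3 = (6544, 3504)
w3·Aw3 = 760·6544 + 408·3504 = 6403072; w3·w3 = 760·760 + 408·408 = 744064
λ ≈ 6403072/744064 = 8.60554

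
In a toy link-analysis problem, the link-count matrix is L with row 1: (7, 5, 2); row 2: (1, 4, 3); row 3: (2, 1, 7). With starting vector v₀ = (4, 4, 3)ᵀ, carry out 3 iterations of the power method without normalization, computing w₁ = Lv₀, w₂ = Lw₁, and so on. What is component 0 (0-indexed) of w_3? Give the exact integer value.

w1 = Lv₀ = (7·4 + 5·4 + 2·3; 1·4 + 4·4 + 3·3; 2·4 + 1·4 + 7·3) = (54, 29, 33)
w2 = Lw1 = (7·54 + 5·29 + 2·33; 1·54 + 4·29 + 3·33; 2·54 + 1·29 + 7·33) = (589, 269, 368)
w3 = Lw2 = (6204, 2769, 4023)
The requested component of w3 is 6204.

6204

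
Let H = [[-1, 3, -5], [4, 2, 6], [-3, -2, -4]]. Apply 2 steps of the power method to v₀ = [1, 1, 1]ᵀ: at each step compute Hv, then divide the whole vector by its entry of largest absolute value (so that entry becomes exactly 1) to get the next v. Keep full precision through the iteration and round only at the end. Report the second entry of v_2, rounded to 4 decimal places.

Hv0 = (-3.00000, 12.00000, -9.00000); divide by 12.00000 → v1 = (-0.25000, 1.00000, -0.75000)
Hv1 = (7.00000, -3.50000, 1.75000); divide by 7.00000 → v2 = (1.00000, -0.50000, 0.25000)
Requested entry of v2: -42/84 = -0.5000

-0.5000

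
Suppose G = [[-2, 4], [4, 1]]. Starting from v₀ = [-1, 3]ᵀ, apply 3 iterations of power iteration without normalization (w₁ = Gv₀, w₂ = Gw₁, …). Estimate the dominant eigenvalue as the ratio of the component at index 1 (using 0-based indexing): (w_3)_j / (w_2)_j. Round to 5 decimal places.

w1 = Gv₀ = ((-2)·(-1) + 4·3; 4·(-1) + 1·3) = (14, -1)
w2 = Gw1 = ((-2)·14 + 4·(-1); 4·14 + 1·(-1)) = (-32, 55)
w3 = Gw2 = (284, -73)
Ratio at component: -73 / 55 = -1.32727

-1.32727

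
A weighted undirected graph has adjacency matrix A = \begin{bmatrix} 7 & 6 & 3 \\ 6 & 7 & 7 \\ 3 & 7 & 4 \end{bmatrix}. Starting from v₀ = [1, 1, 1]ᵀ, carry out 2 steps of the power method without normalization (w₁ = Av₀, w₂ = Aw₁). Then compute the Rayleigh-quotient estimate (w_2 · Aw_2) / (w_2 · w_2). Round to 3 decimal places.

w1 = Av₀ = (7·1 + 6·1 + 3·1; 6·1 + 7·1 + 7·1; 3·1 + 7·1 + 4·1) = (16, 20, 14)
w2 = Aw1 = (7·16 + 6·20 + 3·14; 6·16 + 7·20 + 7·14; 3·16 + 7·20 + 4·14) = (274, 334, 244)
Aw2 = (4654, 5690, 4136)
w2·Aw2 = 274·4654 + 334·5690 + 244·4136 = 4184840; w2·w2 = 274·274 + 334·334 + 244·244 = 246168
λ ≈ 4184840/246168 = 17.000

17.000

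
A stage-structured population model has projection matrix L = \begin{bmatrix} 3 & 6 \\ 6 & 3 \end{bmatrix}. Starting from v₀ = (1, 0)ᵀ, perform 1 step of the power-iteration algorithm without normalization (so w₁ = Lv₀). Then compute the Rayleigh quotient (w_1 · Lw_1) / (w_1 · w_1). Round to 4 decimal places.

w1 = Lv₀ = (3, 6)
Lw1 = (45, 36)
w1·Lw1 = 3·45 + 6·36 = 351; w1·w1 = 3·3 + 6·6 = 45
λ ≈ 351/45 = 7.8000

λ ≈ 7.8000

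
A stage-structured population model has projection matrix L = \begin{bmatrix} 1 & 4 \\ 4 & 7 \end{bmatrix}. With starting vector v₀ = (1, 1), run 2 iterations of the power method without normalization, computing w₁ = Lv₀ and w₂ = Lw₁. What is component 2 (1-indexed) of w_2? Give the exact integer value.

97

w1 = Lv₀ = (1·1 + 4·1; 4·1 + 7·1) = (5, 11)
w2 = Lw1 = (1·5 + 4·11; 4·5 + 7·11) = (49, 97)
The requested component of w2 is 97.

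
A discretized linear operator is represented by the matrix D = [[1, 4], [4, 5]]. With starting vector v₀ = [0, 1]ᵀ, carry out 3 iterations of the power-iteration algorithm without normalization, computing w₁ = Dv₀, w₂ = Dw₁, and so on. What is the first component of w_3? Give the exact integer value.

w1 = Dv₀ = (1·0 + 4·1; 4·0 + 5·1) = (4, 5)
w2 = Dw1 = (1·4 + 4·5; 4·4 + 5·5) = (24, 41)
w3 = Dw2 = (188, 301)
The requested component of w3 is 188.

188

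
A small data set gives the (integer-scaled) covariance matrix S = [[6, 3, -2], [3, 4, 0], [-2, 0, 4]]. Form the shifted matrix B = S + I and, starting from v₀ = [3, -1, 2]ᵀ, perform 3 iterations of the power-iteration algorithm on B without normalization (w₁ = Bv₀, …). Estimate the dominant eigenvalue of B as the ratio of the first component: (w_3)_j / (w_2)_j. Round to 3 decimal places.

8.980

B = S + I has rows (7, 3, -2); (3, 5, 0); (-2, 0, 5)
w1 = Bv₀ = (14, 4, 4)
w2 = Bw1 = (102, 62, -8)
w3 = Bw2 = (916, 616, -244)
Ratio: 916/102 = 8.980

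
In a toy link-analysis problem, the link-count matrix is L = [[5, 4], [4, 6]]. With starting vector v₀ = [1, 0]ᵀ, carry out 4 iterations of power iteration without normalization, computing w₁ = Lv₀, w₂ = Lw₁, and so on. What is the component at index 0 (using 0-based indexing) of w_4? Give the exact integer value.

3617

w1 = Lv₀ = (5, 4)
w2 = Lw1 = (41, 44)
w3 = Lw2 = (381, 428)
w4 = Lw3 = (3617, 4092)
The requested component of w4 is 3617.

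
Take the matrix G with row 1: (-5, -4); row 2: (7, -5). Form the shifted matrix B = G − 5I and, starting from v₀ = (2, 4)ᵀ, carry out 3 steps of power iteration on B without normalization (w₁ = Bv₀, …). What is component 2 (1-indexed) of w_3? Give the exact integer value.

B = G − 5I has rows (-10, -4); (7, -10)
w1 = Bv₀ = ((-10)·2 + (-4)·4; 7·2 + (-10)·4) = (-36, -26)
w2 = Bw1 = ((-10)·(-36) + (-4)·(-26); 7·(-36) + (-10)·(-26)) = (464, 8)
w3 = Bw2 = (-4672, 3168)
Requested component of w3: 3168

3168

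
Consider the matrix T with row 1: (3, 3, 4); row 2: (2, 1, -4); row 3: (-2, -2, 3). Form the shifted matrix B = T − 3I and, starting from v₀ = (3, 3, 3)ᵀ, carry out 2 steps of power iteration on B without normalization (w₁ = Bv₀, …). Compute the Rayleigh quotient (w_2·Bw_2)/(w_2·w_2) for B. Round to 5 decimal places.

μ ≈ -2.87279

B = T − 3I has rows (0, 3, 4); (2, -2, -4); (-2, -2, 0)
w1 = Bv₀ = (21, -12, -12)
w2 = Bw1 = (-84, 114, -18)
Bw2 = (270, -324, -60)
w2·Bw2 = -58536; w2·w2 = 20376; μ ≈ -58536/20376 = -2.87279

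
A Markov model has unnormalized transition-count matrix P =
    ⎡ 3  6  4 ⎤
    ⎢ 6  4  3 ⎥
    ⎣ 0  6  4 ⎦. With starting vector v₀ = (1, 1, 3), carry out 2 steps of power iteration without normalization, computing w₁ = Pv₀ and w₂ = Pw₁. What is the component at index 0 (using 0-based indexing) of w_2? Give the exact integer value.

249

w1 = Pv₀ = (3·1 + 6·1 + 4·3; 6·1 + 4·1 + 3·3; 0·1 + 6·1 + 4·3) = (21, 19, 18)
w2 = Pw1 = (3·21 + 6·19 + 4·18; 6·21 + 4·19 + 3·18; 0·21 + 6·19 + 4·18) = (249, 256, 186)
The requested component of w2 is 249.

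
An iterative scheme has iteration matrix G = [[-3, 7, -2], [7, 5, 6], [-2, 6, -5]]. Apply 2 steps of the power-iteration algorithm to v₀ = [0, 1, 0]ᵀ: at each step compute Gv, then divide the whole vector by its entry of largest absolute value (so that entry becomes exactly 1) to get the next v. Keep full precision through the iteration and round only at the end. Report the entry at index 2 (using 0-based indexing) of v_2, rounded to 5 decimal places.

-0.12727

Gv0 = (7.000000, 5.000000, 6.000000); divide by 7.000000 → v1 = (1.000000, 0.714286, 0.857143)
Gv1 = (0.285714, 15.714286, -2.000000); divide by 15.714286 → v2 = (0.018182, 1.000000, -0.127273)
Requested entry of v2: -14/110 = -0.12727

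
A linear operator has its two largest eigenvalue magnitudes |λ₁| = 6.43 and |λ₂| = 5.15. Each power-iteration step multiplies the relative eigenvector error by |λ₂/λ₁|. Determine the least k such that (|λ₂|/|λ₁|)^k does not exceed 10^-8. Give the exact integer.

83

|λ₂/λ₁| = 5.15/6.43 = 0.80093
Need k ≥ ln(10^-8) / ln(0.80093) = -18.4207 / -0.2220 ≈ 82.984
Smallest integer k satisfying the bound: 83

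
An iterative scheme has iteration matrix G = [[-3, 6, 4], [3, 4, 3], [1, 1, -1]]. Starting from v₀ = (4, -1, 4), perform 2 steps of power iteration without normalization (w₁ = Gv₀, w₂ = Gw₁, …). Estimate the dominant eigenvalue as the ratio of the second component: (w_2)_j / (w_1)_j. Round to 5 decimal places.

w1 = Gv₀ = ((-3)·4 + 6·(-1) + 4·4; 3·4 + 4·(-1) + 3·4; 1·4 + 1·(-1) + (-1)·4) = (-2, 20, -1)
w2 = Gw1 = ((-3)·(-2) + 6·20 + 4·(-1); 3·(-2) + 4·20 + 3·(-1); 1·(-2) + 1·20 + (-1)·(-1)) = (122, 71, 19)
Ratio at component: 71 / 20 = 3.55000

λ ≈ 3.55000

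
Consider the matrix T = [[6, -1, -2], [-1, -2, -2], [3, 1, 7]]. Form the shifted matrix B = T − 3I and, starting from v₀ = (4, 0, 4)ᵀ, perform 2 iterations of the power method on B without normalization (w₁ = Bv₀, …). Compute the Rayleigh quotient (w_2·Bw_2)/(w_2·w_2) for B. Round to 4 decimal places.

μ ≈ 3.6604

B = T − 3I has rows (3, -1, -2); (-1, -5, -2); (3, 1, 4)
w1 = Bv₀ = (4, -12, 28)
w2 = Bw1 = (-32, 0, 112)
Bw2 = (-320, -192, 352)
w2·Bw2 = 49664; w2·w2 = 13568; μ ≈ 49664/13568 = 3.6604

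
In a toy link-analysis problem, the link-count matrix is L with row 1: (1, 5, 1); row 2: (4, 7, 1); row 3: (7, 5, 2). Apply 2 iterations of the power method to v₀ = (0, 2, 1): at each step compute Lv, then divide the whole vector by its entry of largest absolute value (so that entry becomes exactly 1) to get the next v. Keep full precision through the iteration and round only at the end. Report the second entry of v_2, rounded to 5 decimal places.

Lv0 = (11.000000, 15.000000, 12.000000); divide by 15.000000 → v1 = (0.733333, 1.000000, 0.800000)
Lv1 = (6.533333, 10.733333, 11.733333); divide by 11.733333 → v2 = (0.556818, 0.914773, 1.000000)
Requested entry of v2: 161/176 = 0.91477

0.91477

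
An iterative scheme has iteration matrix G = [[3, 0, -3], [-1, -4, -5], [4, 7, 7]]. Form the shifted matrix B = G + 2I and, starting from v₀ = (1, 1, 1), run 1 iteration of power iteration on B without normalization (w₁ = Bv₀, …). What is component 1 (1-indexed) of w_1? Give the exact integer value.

2

B = G + 2I has rows (5, 0, -3); (-1, -2, -5); (4, 7, 9)
w1 = Bv₀ = (5·1 + 0·1 + (-3)·1; (-1)·1 + (-2)·1 + (-5)·1; 4·1 + 7·1 + 9·1) = (2, -8, 20)
Requested component of w1: 2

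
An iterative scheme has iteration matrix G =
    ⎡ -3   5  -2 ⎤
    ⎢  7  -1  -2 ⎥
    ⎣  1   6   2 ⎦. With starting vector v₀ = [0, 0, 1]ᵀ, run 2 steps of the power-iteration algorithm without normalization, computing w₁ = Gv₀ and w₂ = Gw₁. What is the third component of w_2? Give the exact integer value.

-10

w1 = Gv₀ = ((-3)·0 + 5·0 + (-2)·1; 7·0 + (-1)·0 + (-2)·1; 1·0 + 6·0 + 2·1) = (-2, -2, 2)
w2 = Gw1 = ((-3)·(-2) + 5·(-2) + (-2)·2; 7·(-2) + (-1)·(-2) + (-2)·2; 1·(-2) + 6·(-2) + 2·2) = (-8, -16, -10)
The requested component of w2 is -10.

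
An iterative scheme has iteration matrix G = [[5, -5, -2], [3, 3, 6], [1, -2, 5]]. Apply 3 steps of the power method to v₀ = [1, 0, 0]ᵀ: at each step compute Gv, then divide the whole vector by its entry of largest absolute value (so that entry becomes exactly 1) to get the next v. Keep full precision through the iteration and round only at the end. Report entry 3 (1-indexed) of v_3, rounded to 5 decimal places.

Gv0 = (5.000000, 3.000000, 1.000000); divide by 5.000000 → v1 = (1.000000, 0.600000, 0.200000)
Gv1 = (1.600000, 6.000000, 0.800000); divide by 6.000000 → v2 = (0.266667, 1.000000, 0.133333)
Gv2 = (-3.933333, 4.600000, -1.066667); divide by 4.600000 → v3 = (-0.855072, 1.000000, -0.231884)
Requested entry of v3: -32/138 = -0.23188

-0.23188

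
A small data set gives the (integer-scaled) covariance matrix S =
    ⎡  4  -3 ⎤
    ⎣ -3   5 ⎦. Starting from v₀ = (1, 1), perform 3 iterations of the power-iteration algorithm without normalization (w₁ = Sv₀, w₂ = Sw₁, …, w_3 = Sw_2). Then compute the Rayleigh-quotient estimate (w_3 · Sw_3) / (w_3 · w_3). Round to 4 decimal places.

w1 = Sv₀ = (4·1 + (-3)·1; (-3)·1 + 5·1) = (1, 2)
w2 = Sw1 = (4·1 + (-3)·2; (-3)·1 + 5·2) = (-2, 7)
w3 = Sw2 = (-29, 41)
Sw3 = (-239, 292)
w3·Sw3 = (-29)·(-239) + 41·292 = 18903; w3·w3 = (-29)·(-29) + 41·41 = 2522
λ ≈ 18903/2522 = 7.4952

λ ≈ 7.4952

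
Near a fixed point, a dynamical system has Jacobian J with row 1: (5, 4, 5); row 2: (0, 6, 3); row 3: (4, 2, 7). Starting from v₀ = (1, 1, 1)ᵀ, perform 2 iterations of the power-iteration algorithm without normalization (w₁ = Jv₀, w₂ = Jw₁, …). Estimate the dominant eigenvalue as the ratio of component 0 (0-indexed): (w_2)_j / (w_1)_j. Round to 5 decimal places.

w1 = Jv₀ = (14, 9, 13)
w2 = Jw1 = (171, 93, 165)
Ratio at component: 171 / 14 = 12.21429

λ ≈ 12.21429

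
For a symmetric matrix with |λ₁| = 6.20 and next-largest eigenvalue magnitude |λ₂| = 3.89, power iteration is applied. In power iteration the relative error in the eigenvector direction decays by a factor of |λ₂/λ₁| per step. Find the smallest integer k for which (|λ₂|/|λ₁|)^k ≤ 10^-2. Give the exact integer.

|λ₂/λ₁| = 3.89/6.20 = 0.62742
Need k ≥ ln(10^-2) / ln(0.62742) = -4.6052 / -0.4661 ≈ 9.879
Smallest integer k satisfying the bound: 10

10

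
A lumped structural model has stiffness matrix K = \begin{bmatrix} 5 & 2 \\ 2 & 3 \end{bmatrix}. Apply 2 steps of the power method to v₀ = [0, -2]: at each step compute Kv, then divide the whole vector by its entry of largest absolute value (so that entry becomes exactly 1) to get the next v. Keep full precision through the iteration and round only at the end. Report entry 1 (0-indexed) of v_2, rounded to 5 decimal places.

Kv0 = (-4.000000, -6.000000); divide by -6.000000 → v1 = (0.666667, 1.000000)
Kv1 = (5.333333, 4.333333); divide by 5.333333 → v2 = (1.000000, 0.812500)
Requested entry of v2: -26/-32 = 0.81250

0.81250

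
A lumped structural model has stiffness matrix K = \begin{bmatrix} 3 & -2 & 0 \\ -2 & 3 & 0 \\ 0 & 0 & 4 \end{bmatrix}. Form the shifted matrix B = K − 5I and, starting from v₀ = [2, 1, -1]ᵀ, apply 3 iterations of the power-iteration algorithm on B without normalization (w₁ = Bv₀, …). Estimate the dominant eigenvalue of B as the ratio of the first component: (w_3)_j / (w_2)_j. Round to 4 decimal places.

μ ≈ -4.0000

B = K − 5I has rows (-2, -2, 0); (-2, -2, 0); (0, 0, -1)
w1 = Bv₀ = (-6, -6, 1)
w2 = Bw1 = (24, 24, -1)
w3 = Bw2 = (-96, -96, 1)
Ratio: -96/24 = -4.0000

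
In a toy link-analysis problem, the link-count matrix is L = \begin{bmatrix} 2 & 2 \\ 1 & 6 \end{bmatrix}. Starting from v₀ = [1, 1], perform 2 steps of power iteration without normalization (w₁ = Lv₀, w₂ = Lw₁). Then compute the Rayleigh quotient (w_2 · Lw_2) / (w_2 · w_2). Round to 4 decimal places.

w1 = Lv₀ = (4, 7)
w2 = Lw1 = (22, 46)
Lw2 = (136, 298)
w2·Lw2 = 22·136 + 46·298 = 16700; w2·w2 = 22·22 + 46·46 = 2600
λ ≈ 16700/2600 = 6.4231

λ ≈ 6.4231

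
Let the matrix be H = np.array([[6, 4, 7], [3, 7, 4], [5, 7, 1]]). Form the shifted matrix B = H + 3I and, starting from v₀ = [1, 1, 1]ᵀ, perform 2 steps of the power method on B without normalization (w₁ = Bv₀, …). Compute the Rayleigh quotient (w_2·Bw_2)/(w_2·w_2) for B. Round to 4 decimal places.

B = H + 3I has rows (9, 4, 7); (3, 10, 4); (5, 7, 4)
w1 = Bv₀ = (9·1 + 4·1 + 7·1; 3·1 + 10·1 + 4·1; 5·1 + 7·1 + 4·1) = (20, 17, 16)
w2 = Bw1 = (9·20 + 4·17 + 7·16; 3·20 + 10·17 + 4·16; 5·20 + 7·17 + 4·16) = (360, 294, 283)
Bw2 = (6397, 5152, 4990)
w2·Bw2 = 5229778; w2·w2 = 296125; μ ≈ 5229778/296125 = 17.6607

17.6607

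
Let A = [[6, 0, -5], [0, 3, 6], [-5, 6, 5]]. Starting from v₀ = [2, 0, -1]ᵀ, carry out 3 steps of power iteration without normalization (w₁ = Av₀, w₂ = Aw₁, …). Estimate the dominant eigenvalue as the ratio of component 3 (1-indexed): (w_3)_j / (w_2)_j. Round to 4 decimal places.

w1 = Av₀ = (17, -6, -15)
w2 = Aw1 = (177, -108, -196)
w3 = Aw2 = (2042, -1500, -2513)
Ratio at component: -2513 / -196 = 12.8214

12.8214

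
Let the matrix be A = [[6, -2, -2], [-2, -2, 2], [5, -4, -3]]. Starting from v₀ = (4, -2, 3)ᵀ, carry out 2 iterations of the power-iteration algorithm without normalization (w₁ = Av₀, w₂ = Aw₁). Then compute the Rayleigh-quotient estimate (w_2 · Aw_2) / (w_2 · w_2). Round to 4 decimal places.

w1 = Av₀ = (6·4 + (-2)·(-2) + (-2)·3; (-2)·4 + (-2)·(-2) + 2·3; 5·4 + (-4)·(-2) + (-3)·3) = (22, 2, 19)
w2 = Aw1 = (6·22 + (-2)·2 + (-2)·19; (-2)·22 + (-2)·2 + 2·19; 5·22 + (-4)·2 + (-3)·19) = (90, -10, 45)
Aw2 = (470, -70, 355)
w2·Aw2 = 90·470 + (-10)·(-70) + 45·355 = 58975; w2·w2 = 90·90 + (-10)·(-10) + 45·45 = 10225
λ ≈ 58975/10225 = 5.7677

λ ≈ 5.7677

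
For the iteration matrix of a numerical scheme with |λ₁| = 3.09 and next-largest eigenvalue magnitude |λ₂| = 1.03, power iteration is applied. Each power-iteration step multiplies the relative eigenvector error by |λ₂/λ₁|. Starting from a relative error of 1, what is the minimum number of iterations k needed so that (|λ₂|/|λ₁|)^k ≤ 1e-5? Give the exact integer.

|λ₂/λ₁| = 1.03/3.09 = 0.33333
Need k ≥ ln(1e-5) / ln(0.33333) = -11.5129 / -1.0986 ≈ 10.480
Smallest integer k satisfying the bound: 11

11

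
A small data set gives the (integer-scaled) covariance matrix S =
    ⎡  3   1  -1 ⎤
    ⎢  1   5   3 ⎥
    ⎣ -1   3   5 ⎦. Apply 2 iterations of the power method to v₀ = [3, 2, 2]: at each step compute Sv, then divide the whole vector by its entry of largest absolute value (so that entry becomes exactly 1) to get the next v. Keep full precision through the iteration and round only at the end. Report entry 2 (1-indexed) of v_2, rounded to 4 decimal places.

Sv0 = (9.00000, 19.00000, 13.00000); divide by 19.00000 → v1 = (0.47368, 1.00000, 0.68421)
Sv1 = (1.73684, 7.52632, 5.94737); divide by 7.52632 → v2 = (0.23077, 1.00000, 0.79021)
Requested entry of v2: 143/143 = 1.0000

1.0000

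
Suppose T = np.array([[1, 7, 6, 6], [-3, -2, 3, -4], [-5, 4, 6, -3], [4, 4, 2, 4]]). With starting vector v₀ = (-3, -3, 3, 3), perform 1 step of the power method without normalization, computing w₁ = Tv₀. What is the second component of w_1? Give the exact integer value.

12

w1 = Tv₀ = (1·(-3) + 7·(-3) + 6·3 + 6·3; (-3)·(-3) + (-2)·(-3) + 3·3 + (-4)·3; (-5)·(-3) + 4·(-3) + 6·3 + (-3)·3; 4·(-3) + 4·(-3) + 2·3 + 4·3) = (12, 12, 12, -6)
The requested component of w1 is 12.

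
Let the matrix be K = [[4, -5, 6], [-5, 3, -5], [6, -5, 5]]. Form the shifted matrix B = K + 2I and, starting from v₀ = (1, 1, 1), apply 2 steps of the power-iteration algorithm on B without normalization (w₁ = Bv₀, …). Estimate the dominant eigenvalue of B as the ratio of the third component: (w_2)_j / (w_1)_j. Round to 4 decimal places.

μ ≈ 15.3750

B = K + 2I has rows (6, -5, 6); (-5, 5, -5); (6, -5, 7)
w1 = Bv₀ = (7, -5, 8)
w2 = Bw1 = (115, -100, 123)
Ratio: 123/8 = 15.3750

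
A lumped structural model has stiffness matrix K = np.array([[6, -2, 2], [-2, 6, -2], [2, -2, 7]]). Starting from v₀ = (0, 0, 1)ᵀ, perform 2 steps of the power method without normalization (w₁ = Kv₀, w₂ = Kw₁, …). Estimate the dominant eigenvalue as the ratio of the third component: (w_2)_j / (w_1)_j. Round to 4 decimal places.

8.1429

w1 = Kv₀ = (2, -2, 7)
w2 = Kw1 = (30, -30, 57)
Ratio at component: 57 / 7 = 8.1429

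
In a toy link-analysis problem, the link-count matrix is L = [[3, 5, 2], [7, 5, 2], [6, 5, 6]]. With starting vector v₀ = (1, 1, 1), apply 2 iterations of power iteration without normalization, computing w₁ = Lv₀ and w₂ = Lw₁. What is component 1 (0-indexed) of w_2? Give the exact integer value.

174

w1 = Lv₀ = (10, 14, 17)
w2 = Lw1 = (134, 174, 232)
The requested component of w2 is 174.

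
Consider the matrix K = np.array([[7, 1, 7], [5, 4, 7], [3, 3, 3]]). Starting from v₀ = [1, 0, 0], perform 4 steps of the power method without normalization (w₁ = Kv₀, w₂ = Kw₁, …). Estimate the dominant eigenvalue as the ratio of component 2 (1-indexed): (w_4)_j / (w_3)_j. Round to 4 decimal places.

λ ≈ 12.7485

w1 = Kv₀ = (7·1 + 1·0 + 7·0; 5·1 + 4·0 + 7·0; 3·1 + 3·0 + 3·0) = (7, 5, 3)
w2 = Kw1 = (7·7 + 1·5 + 7·3; 5·7 + 4·5 + 7·3; 3·7 + 3·5 + 3·3) = (75, 76, 45)
w3 = Kw2 = (916, 994, 588)
w4 = Kw3 = (11522, 12672, 7494)
Ratio at component: 12672 / 994 = 12.7485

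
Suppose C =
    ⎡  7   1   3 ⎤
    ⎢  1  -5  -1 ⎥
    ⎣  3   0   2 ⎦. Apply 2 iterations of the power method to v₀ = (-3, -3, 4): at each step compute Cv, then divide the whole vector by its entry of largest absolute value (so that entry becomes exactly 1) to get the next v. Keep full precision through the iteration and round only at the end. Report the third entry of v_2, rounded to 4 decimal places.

Cv0 = (-12.00000, 8.00000, -1.00000); divide by -12.00000 → v1 = (1.00000, -0.66667, 0.08333)
Cv1 = (6.58333, 4.25000, 3.16667); divide by 6.58333 → v2 = (1.00000, 0.64557, 0.48101)
Requested entry of v2: -38/-79 = 0.4810

0.4810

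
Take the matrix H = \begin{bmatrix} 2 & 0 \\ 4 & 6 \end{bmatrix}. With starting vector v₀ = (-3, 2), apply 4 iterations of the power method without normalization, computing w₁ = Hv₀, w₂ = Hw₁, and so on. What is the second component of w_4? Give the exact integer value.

-1248

w1 = Hv₀ = (-6, 0)
w2 = Hw1 = (-12, -24)
w3 = Hw2 = (-24, -192)
w4 = Hw3 = (-48, -1248)
The requested component of w4 is -1248.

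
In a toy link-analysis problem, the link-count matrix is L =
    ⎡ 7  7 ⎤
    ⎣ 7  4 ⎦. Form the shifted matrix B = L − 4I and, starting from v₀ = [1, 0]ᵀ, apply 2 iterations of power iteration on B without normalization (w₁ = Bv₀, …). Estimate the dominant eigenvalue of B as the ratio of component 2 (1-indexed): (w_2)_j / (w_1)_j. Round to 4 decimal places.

μ ≈ 3.0000

B = L − 4I has rows (3, 7); (7, 0)
w1 = Bv₀ = (3·1 + 7·0; 7·1 + 0·0) = (3, 7)
w2 = Bw1 = (3·3 + 7·7; 7·3 + 0·7) = (58, 21)
Ratio: 21/7 = 3.0000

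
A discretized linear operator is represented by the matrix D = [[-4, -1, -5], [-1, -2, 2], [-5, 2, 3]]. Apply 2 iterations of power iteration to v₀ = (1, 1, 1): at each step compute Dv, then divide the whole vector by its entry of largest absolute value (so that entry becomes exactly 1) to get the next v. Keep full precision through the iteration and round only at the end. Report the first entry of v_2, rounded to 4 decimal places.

0.8542

Dv0 = (-10.00000, -1.00000, 0.00000); divide by -10.00000 → v1 = (1.00000, 0.10000, 0.00000)
Dv1 = (-4.10000, -1.20000, -4.80000); divide by -4.80000 → v2 = (0.85417, 0.25000, 1.00000)
Requested entry of v2: 41/48 = 0.8542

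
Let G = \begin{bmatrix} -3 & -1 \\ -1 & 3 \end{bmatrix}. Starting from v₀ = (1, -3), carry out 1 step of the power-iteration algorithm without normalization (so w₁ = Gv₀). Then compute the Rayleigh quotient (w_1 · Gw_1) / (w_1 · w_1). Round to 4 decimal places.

w1 = Gv₀ = ((-3)·1 + (-1)·(-3); (-1)·1 + 3·(-3)) = (0, -10)
Gw1 = (10, -30)
w1·Gw1 = 0·10 + (-10)·(-30) = 300; w1·w1 = 0·0 + (-10)·(-10) = 100
λ ≈ 300/100 = 3.0000

3.0000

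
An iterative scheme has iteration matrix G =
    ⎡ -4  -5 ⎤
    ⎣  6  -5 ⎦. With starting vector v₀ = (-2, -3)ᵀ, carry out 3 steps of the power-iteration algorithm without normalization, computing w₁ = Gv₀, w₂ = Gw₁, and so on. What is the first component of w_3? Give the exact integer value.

-187

w1 = Gv₀ = (23, 3)
w2 = Gw1 = (-107, 123)
w3 = Gw2 = (-187, -1257)
The requested component of w3 is -187.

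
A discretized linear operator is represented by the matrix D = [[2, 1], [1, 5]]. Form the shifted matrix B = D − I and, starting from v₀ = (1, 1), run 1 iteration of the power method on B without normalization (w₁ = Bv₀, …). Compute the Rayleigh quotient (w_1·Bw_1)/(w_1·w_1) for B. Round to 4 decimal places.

B = D − I has rows (1, 1); (1, 4)
w1 = Bv₀ = (1·1 + 1·1; 1·1 + 4·1) = (2, 5)
Bw1 = (7, 22)
w1·Bw1 = 124; w1·w1 = 29; μ ≈ 124/29 = 4.2759

4.2759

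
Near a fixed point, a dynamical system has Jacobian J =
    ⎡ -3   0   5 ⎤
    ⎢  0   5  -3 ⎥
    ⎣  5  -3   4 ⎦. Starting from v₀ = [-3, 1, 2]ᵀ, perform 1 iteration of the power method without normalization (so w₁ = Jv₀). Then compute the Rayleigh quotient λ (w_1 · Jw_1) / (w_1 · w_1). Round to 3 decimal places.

λ ≈ -5.710

w1 = Jv₀ = ((-3)·(-3) + 0·1 + 5·2; 0·(-3) + 5·1 + (-3)·2; 5·(-3) + (-3)·1 + 4·2) = (19, -1, -10)
Jw1 = (-107, 25, 58)
w1·Jw1 = 19·(-107) + (-1)·25 + (-10)·58 = -2638; w1·w1 = 19·19 + (-1)·(-1) + (-10)·(-10) = 462
λ ≈ -2638/462 = -5.710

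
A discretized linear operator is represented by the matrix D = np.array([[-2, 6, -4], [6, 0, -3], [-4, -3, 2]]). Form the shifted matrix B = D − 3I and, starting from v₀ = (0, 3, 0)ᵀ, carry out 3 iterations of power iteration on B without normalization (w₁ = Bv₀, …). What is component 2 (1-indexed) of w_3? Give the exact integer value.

B = D − 3I has rows (-5, 6, -4); (6, -3, -3); (-4, -3, -1)
w1 = Bv₀ = (18, -9, -9)
w2 = Bw1 = (-108, 162, -36)
w3 = Bw2 = (1656, -1026, -18)
Requested component of w3: -1026

-1026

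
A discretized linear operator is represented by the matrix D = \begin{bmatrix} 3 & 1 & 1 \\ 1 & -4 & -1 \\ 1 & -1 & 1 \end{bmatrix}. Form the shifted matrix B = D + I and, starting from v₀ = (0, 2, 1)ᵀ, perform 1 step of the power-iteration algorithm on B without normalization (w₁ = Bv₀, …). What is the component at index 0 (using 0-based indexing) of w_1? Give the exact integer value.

3

B = D + I has rows (4, 1, 1); (1, -3, -1); (1, -1, 2)
w1 = Bv₀ = (3, -7, 0)
Requested component of w1: 3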